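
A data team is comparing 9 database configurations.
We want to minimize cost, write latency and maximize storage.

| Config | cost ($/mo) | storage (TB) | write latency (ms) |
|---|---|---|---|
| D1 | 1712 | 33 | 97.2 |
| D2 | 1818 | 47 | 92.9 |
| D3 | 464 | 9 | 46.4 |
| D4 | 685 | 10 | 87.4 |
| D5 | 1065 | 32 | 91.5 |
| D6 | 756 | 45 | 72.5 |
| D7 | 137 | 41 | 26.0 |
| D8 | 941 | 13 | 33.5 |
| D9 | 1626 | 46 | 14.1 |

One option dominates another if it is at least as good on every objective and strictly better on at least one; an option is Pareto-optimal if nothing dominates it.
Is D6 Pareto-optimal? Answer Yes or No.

Yes

D1: worse on cost (1712 vs 756).
D2: worse on cost (1818 vs 756).
D3: worse on storage (9 vs 45).
D4: worse on storage (10 vs 45).
D5: worse on cost (1065 vs 756).
D7: worse on storage (41 vs 45).
D8: worse on cost (941 vs 756).
D9: worse on cost (1626 vs 756).
No option is at least as good as D6 on every objective and strictly better on one.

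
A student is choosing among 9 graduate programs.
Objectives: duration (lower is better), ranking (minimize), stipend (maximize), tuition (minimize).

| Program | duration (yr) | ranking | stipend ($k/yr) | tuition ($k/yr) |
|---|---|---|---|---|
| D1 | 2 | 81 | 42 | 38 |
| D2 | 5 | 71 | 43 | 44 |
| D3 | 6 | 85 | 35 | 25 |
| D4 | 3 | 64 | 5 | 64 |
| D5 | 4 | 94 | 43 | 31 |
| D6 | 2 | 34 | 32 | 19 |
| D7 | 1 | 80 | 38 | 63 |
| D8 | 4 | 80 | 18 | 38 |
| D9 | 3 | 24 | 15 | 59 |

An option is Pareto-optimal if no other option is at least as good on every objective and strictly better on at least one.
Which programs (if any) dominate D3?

none

D1: worse on tuition (38 vs 25).
D2: worse on tuition (44 vs 25).
D4: worse on stipend (5 vs 35).
D5: worse on ranking (94 vs 85).
D6: worse on stipend (32 vs 35).
D7: worse on tuition (63 vs 25).
D8: worse on stipend (18 vs 35).
D9: worse on stipend (15 vs 35).
No option dominates D3.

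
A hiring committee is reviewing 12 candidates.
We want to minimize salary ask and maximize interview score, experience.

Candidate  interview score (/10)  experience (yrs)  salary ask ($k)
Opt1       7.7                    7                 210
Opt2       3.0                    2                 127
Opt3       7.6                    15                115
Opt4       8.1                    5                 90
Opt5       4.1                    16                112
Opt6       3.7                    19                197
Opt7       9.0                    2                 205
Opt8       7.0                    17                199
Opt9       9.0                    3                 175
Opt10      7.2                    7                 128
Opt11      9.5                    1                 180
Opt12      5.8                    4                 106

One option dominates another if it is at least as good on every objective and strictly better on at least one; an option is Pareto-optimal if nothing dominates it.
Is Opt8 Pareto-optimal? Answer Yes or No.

Yes

Opt1: worse on experience (7 vs 17).
Opt2: worse on interview score (3.0 vs 7.0).
Opt3: worse on experience (15 vs 17).
Opt4: worse on experience (5 vs 17).
Opt5: worse on interview score (4.1 vs 7.0).
Opt6: worse on interview score (3.7 vs 7.0).
Opt7: worse on experience (2 vs 17).
Opt9: worse on experience (3 vs 17).
Opt10: worse on experience (7 vs 17).
Opt11: worse on experience (1 vs 17).
Opt12: worse on interview score (5.8 vs 7.0).
No option is at least as good as Opt8 on every objective and strictly better on one.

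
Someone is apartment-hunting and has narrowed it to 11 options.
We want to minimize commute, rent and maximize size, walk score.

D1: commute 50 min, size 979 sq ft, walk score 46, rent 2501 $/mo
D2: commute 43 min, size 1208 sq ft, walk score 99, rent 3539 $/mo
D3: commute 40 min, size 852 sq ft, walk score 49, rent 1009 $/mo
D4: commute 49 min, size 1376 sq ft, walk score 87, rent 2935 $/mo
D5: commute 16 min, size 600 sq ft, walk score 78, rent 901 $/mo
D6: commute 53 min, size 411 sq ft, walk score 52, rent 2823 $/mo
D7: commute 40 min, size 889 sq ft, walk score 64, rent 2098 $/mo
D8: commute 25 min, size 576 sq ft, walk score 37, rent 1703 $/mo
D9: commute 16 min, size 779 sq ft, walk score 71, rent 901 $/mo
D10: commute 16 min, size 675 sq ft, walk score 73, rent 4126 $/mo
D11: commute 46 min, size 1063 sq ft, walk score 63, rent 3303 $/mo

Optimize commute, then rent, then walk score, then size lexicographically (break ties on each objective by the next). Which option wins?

First minimize commute: best is 16, kept {D5, D9, D10}.
Then minimize rent: best is 901, kept {D5, D9}.
Then maximize walk score: best is 78, kept {D5}.

D5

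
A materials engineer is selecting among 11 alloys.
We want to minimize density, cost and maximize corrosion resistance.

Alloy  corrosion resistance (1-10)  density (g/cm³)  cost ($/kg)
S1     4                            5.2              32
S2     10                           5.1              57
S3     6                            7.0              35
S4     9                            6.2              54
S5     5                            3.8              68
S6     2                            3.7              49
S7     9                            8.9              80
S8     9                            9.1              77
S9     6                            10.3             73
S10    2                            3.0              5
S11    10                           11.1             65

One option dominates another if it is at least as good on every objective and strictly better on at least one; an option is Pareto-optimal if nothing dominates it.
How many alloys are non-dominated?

6

S1: not dominated.
S2: not dominated.
S3: not dominated.
S4: not dominated.
S5: not dominated.
S6: dominated by S10 (corrosion resistance 2≥2, density 3.0≤3.7, cost 5≤49).
S7: dominated by S2 (corrosion resistance 10≥9, density 5.1≤8.9, cost 57≤80).
S8: dominated by S2 (corrosion resistance 10≥9, density 5.1≤9.1, cost 57≤77).
S9: dominated by S2 (corrosion resistance 10≥6, density 5.1≤10.3, cost 57≤73).
S10: not dominated (best density).
S11: dominated by S2 (corrosion resistance 10≥10, density 5.1≤11.1, cost 57≤65).
Pareto-optimal: S1, S2, S3, S4, S5, S10 → 6.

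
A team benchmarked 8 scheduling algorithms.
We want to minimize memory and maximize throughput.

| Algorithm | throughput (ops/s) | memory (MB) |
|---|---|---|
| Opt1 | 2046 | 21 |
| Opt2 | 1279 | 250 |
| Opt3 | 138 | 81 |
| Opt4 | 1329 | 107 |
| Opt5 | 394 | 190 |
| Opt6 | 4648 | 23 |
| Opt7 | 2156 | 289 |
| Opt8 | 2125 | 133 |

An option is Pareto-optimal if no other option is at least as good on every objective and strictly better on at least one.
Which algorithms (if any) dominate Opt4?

Opt1: throughput 2046≥1329, memory 21≤107 — dominates Opt4.
Opt6: throughput 4648≥1329, memory 23≤107 — dominates Opt4.
Others (Opt2, Opt3, Opt5, Opt7, Opt8) are each worse than Opt4 on at least one objective.

Opt1, Opt6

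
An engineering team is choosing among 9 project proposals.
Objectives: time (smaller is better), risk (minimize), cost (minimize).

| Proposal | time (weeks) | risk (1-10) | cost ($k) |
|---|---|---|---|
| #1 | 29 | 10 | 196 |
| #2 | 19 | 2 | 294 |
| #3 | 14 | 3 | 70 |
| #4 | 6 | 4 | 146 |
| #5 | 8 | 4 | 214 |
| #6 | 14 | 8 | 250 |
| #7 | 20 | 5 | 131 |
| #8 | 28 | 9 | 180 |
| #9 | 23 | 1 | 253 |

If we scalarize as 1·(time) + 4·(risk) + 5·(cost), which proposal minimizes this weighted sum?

#3

#1: 1·29 + 4·10 + 5·196 = 1049
#2: 1·19 + 4·2 + 5·294 = 1497
#3: 1·14 + 4·3 + 5·70 = 376
#4: 1·6 + 4·4 + 5·146 = 752
#5: 1·8 + 4·4 + 5·214 = 1094
#6: 1·14 + 4·8 + 5·250 = 1296
#7: 1·20 + 4·5 + 5·131 = 695
#8: 1·28 + 4·9 + 5·180 = 964
#9: 1·23 + 4·1 + 5·253 = 1292
Lowest: #3 at 376.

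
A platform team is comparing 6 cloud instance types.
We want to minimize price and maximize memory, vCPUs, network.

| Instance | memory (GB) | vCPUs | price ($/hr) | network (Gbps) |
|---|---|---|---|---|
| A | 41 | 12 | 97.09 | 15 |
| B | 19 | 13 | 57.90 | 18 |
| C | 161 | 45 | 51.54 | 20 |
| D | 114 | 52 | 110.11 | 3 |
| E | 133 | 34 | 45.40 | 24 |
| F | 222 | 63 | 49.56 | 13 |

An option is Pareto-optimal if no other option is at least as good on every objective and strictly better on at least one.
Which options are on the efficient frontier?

C, E, F

A: dominated by C (memory 161≥41, vCPUs 45≥12, price 51.54≤97.09, network 20≥15).
B: dominated by C (memory 161≥19, vCPUs 45≥13, price 51.54≤57.90, network 20≥18).
C: not dominated.
D: dominated by F (memory 222≥114, vCPUs 63≥52, price 49.56≤110.11, network 13≥3).
E: not dominated (best price).
F: not dominated (best memory).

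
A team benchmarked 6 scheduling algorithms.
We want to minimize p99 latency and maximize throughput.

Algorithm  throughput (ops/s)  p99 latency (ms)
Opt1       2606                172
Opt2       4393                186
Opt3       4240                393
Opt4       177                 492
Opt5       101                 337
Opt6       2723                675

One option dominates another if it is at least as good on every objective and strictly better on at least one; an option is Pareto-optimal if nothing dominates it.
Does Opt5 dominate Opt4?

No

Opt5 vs Opt4: Opt5 is worse on throughput (101 vs 177), so it does not dominate Opt4.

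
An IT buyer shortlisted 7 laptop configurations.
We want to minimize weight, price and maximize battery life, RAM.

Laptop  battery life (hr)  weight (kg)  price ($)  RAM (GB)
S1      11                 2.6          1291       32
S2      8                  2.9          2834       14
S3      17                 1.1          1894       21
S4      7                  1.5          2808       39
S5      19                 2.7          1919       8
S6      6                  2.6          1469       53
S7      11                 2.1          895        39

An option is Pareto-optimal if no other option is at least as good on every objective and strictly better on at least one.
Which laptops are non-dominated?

S3, S4, S5, S6, S7

S1: dominated by S7 (battery life 11≥11, weight 2.1≤2.6, price 895≤1291, RAM 39≥32).
S2: dominated by S1 (battery life 11≥8, weight 2.6≤2.9, price 1291≤2834, RAM 32≥14).
S3: not dominated (best weight).
S4: not dominated.
S5: not dominated (best battery life).
S6: not dominated (best RAM).
S7: not dominated (best price).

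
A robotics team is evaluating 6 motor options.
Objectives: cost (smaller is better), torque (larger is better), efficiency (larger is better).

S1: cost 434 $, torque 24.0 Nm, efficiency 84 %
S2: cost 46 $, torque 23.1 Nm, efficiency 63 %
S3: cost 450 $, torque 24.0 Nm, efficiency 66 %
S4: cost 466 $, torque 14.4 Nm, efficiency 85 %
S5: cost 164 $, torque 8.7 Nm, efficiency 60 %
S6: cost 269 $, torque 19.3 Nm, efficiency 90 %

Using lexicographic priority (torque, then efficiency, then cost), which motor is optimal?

First maximize torque: best is 24.0, kept {S1, S3}.
Then maximize efficiency: best is 84, kept {S1}.

S1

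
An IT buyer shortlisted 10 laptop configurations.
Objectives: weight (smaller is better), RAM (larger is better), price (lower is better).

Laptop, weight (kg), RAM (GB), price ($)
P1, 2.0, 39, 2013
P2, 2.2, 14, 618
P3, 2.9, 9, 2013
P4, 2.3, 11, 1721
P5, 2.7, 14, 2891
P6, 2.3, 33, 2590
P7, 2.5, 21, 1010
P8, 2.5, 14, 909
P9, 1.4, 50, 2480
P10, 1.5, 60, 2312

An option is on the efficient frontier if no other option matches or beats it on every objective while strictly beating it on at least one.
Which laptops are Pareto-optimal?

P1, P2, P7, P9, P10

P1: not dominated.
P2: not dominated (best price).
P3: dominated by P1 (weight 2.0≤2.9, RAM 39≥9, price 2013≤2013).
P4: dominated by P2 (weight 2.2≤2.3, RAM 14≥11, price 618≤1721).
P5: dominated by P1 (weight 2.0≤2.7, RAM 39≥14, price 2013≤2891).
P6: dominated by P1 (weight 2.0≤2.3, RAM 39≥33, price 2013≤2590).
P7: not dominated.
P8: dominated by P2 (weight 2.2≤2.5, RAM 14≥14, price 618≤909).
P9: not dominated (best weight).
P10: not dominated (best RAM).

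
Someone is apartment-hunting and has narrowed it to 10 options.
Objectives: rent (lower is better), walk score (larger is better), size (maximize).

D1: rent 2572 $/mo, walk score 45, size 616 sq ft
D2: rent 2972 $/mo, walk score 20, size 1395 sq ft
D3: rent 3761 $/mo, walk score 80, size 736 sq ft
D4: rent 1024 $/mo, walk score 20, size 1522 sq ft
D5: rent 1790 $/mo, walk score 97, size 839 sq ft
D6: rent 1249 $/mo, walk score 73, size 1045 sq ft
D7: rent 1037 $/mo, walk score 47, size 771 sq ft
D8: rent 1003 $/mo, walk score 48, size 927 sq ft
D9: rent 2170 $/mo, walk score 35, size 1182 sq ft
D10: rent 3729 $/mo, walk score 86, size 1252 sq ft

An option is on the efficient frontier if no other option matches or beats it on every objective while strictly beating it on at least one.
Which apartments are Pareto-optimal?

D1: dominated by D5 (rent 1790≤2572, walk score 97≥45, size 839≥616).
D2: dominated by D4 (rent 1024≤2972, walk score 20≥20, size 1522≥1395).
D3: dominated by D5 (rent 1790≤3761, walk score 97≥80, size 839≥736).
D4: not dominated (best size).
D5: not dominated (best walk score).
D6: not dominated.
D7: dominated by D8 (rent 1003≤1037, walk score 48≥47, size 927≥771).
D8: not dominated (best rent).
D9: not dominated.
D10: not dominated.

D4, D5, D6, D8, D9, D10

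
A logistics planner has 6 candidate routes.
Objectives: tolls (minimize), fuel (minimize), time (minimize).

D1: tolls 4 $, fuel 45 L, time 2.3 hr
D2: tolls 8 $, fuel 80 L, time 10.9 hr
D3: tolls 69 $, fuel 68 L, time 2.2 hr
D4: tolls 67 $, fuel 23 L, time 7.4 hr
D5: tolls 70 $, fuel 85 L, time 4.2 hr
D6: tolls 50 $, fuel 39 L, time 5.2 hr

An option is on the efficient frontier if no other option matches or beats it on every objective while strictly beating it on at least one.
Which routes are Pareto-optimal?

D1, D3, D4, D6

D1: not dominated (best tolls).
D2: dominated by D1 (tolls 4≤8, fuel 45≤80, time 2.3≤10.9).
D3: not dominated (best time).
D4: not dominated (best fuel).
D5: dominated by D1 (tolls 4≤70, fuel 45≤85, time 2.3≤4.2).
D6: not dominated.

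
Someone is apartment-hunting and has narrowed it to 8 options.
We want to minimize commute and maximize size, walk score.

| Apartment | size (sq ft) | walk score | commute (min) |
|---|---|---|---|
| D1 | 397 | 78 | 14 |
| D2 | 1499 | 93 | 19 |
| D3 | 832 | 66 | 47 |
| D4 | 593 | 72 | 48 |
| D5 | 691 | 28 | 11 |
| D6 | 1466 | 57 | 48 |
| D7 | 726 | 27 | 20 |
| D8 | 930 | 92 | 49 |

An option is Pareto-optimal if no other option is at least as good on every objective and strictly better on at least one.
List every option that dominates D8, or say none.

D2

D2: size 1499≥930, walk score 93≥92, commute 19≤49 — dominates D8.
Others (D1, D3, D4, D5, D6, D7) are each worse than D8 on at least one objective.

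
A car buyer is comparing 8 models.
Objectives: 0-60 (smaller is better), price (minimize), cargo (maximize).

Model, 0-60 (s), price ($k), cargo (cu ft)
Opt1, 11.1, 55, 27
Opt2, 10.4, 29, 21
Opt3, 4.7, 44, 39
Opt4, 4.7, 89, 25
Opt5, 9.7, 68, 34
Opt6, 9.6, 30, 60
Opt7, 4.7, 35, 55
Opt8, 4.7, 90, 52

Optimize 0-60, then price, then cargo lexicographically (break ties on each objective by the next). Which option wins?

Opt7

First minimize 0-60: best is 4.7, kept {Opt3, Opt4, Opt7, Opt8}.
Then minimize price: best is 35, kept {Opt7}.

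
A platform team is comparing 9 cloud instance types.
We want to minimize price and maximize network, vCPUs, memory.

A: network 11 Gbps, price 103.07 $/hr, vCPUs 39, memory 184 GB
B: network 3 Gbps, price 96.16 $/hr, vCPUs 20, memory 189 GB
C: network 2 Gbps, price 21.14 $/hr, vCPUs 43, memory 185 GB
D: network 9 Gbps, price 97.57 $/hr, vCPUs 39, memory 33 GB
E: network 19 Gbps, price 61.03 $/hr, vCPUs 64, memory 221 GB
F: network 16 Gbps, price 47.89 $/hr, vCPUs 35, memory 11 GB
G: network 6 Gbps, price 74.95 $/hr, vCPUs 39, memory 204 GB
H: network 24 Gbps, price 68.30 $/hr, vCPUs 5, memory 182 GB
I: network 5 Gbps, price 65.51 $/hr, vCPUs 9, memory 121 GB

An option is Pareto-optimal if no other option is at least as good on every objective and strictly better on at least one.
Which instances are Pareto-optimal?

C, E, F, H

A: dominated by E (network 19≥11, price 61.03≤103.07, vCPUs 64≥39, memory 221≥184).
B: dominated by E (network 19≥3, price 61.03≤96.16, vCPUs 64≥20, memory 221≥189).
C: not dominated (best price).
D: dominated by E (network 19≥9, price 61.03≤97.57, vCPUs 64≥39, memory 221≥33).
E: not dominated (best vCPUs).
F: not dominated.
G: dominated by E (network 19≥6, price 61.03≤74.95, vCPUs 64≥39, memory 221≥204).
H: not dominated (best network).
I: dominated by E (network 19≥5, price 61.03≤65.51, vCPUs 64≥9, memory 221≥121).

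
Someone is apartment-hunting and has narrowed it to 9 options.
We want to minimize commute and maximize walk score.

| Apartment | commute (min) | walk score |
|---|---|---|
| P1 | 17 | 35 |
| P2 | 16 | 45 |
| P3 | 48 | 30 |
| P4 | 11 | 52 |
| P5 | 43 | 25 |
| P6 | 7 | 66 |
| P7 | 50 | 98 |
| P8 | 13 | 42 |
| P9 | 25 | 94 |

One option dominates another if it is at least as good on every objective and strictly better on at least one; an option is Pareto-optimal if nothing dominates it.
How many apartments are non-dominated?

3

P1: dominated by P2 (commute 16≤17, walk score 45≥35).
P2: dominated by P4 (commute 11≤16, walk score 52≥45).
P3: dominated by P1 (commute 17≤48, walk score 35≥30).
P4: dominated by P6 (commute 7≤11, walk score 66≥52).
P5: dominated by P1 (commute 17≤43, walk score 35≥25).
P6: not dominated (best commute).
P7: not dominated (best walk score).
P8: dominated by P4 (commute 11≤13, walk score 52≥42).
P9: not dominated.
Pareto-optimal: P6, P7, P9 → 3.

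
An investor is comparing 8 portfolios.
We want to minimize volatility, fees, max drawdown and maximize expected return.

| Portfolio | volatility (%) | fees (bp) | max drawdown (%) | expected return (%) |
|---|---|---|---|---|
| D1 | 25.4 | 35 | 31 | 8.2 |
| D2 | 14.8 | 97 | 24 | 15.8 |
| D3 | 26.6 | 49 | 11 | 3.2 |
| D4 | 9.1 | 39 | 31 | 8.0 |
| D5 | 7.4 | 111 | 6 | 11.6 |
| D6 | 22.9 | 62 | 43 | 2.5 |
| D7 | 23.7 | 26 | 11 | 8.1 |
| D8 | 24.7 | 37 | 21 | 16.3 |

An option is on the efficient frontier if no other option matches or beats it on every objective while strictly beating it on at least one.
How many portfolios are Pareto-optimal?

D1: not dominated.
D2: not dominated.
D3: dominated by D7 (volatility 23.7≤26.6, fees 26≤49, max drawdown 11≤11, expected return 8.1≥3.2).
D4: not dominated.
D5: not dominated (best volatility).
D6: dominated by D4 (volatility 9.1≤22.9, fees 39≤62, max drawdown 31≤43, expected return 8.0≥2.5).
D7: not dominated (best fees).
D8: not dominated (best expected return).
Pareto-optimal: D1, D2, D4, D5, D7, D8 → 6.

6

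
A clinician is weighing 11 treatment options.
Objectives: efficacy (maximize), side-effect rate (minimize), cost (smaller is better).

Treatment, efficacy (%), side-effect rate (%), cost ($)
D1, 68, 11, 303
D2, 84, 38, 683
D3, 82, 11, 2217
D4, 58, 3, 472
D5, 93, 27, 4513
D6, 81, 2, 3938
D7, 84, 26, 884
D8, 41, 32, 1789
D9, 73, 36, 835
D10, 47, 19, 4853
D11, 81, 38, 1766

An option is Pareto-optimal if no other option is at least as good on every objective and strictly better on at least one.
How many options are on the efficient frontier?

8

D1: not dominated (best cost).
D2: not dominated.
D3: not dominated.
D4: not dominated.
D5: not dominated (best efficacy).
D6: not dominated (best side-effect rate).
D7: not dominated.
D8: dominated by D1 (efficacy 68≥41, side-effect rate 11≤32, cost 303≤1789).
D9: not dominated.
D10: dominated by D1 (efficacy 68≥47, side-effect rate 11≤19, cost 303≤4853).
D11: dominated by D2 (efficacy 84≥81, side-effect rate 38≤38, cost 683≤1766).
Pareto-optimal: D1, D2, D3, D4, D5, D6, D7, D9 → 8.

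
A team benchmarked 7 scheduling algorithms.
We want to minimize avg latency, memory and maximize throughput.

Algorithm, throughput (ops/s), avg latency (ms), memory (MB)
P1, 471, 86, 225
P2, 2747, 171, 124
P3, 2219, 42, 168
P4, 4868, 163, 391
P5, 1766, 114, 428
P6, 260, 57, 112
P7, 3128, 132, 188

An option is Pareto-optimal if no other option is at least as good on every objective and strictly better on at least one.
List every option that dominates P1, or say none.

P3: throughput 2219≥471, avg latency 42≤86, memory 168≤225 — dominates P1.
Others (P2, P4, P5, P6, P7) are each worse than P1 on at least one objective.

P3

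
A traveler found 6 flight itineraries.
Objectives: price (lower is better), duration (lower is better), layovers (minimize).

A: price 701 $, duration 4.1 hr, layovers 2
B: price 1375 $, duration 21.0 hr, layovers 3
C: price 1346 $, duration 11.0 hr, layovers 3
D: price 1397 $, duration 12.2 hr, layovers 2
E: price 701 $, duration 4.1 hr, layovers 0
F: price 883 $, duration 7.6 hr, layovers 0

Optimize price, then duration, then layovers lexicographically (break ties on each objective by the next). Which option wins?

E

First minimize price: best is 701, kept {A, E}.
Then minimize duration: best is 4.1, kept {A, E}.
Then minimize layovers: best is 0, kept {E}.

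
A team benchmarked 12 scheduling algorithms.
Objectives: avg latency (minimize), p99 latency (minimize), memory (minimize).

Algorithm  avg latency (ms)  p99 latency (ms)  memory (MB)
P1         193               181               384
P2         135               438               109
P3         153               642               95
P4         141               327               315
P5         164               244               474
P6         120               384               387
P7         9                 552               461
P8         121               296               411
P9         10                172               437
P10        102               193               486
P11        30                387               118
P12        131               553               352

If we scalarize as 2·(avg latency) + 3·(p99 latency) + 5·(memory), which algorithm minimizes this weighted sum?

P1: 2·193 + 3·181 + 5·384 = 2849
P2: 2·135 + 3·438 + 5·109 = 2129
P3: 2·153 + 3·642 + 5·95 = 2707
P4: 2·141 + 3·327 + 5·315 = 2838
P5: 2·164 + 3·244 + 5·474 = 3430
P6: 2·120 + 3·384 + 5·387 = 3327
P7: 2·9 + 3·552 + 5·461 = 3979
P8: 2·121 + 3·296 + 5·411 = 3185
P9: 2·10 + 3·172 + 5·437 = 2721
P10: 2·102 + 3·193 + 5·486 = 3213
P11: 2·30 + 3·387 + 5·118 = 1811
P12: 2·131 + 3·553 + 5·352 = 3681
Lowest: P11 at 1811.

P11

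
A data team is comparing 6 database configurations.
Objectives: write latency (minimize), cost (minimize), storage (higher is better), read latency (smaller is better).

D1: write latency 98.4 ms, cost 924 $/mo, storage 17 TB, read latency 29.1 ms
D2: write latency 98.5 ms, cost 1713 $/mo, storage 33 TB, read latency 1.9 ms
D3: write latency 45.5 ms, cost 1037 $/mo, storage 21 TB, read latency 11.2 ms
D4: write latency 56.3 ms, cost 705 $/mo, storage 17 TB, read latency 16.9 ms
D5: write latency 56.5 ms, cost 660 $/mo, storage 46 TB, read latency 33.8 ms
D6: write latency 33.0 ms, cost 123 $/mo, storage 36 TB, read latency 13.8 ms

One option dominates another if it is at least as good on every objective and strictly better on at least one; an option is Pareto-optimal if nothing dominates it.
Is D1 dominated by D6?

D6 vs D1: write latency 33.0≤98.4, cost 123≤924, storage 36≥17, read latency 13.8≤29.1 — D6 is at least as good on every objective with at least one strict improvement.

Yes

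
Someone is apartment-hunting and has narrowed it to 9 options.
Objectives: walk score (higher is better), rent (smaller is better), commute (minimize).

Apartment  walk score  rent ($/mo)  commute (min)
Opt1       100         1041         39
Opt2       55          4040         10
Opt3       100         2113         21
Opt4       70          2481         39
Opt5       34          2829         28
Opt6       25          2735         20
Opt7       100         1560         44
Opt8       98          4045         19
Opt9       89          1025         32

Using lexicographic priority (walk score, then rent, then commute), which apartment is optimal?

First maximize walk score: best is 100, kept {Opt1, Opt3, Opt7}.
Then minimize rent: best is 1041, kept {Opt1}.

Opt1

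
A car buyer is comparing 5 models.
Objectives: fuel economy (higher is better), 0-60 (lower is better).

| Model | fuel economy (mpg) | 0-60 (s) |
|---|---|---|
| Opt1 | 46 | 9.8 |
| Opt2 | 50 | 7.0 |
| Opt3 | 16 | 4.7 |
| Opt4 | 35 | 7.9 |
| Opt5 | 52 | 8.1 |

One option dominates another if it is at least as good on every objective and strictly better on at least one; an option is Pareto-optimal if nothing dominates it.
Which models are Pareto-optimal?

Opt1: dominated by Opt2 (fuel economy 50≥46, 0-60 7.0≤9.8).
Opt2: not dominated.
Opt3: not dominated (best 0-60).
Opt4: dominated by Opt2 (fuel economy 50≥35, 0-60 7.0≤7.9).
Opt5: not dominated (best fuel economy).

Opt2, Opt3, Opt5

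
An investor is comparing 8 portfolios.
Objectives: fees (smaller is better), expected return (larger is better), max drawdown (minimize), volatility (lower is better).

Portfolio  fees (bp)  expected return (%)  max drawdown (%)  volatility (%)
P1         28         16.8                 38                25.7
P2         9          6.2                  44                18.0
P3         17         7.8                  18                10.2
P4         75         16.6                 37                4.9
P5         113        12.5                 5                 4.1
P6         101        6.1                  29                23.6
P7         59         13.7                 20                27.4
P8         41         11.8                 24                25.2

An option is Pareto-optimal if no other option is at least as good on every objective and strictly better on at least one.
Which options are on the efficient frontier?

P1: not dominated (best expected return).
P2: not dominated (best fees).
P3: not dominated.
P4: not dominated.
P5: not dominated (best max drawdown).
P6: dominated by P3 (fees 17≤101, expected return 7.8≥6.1, max drawdown 18≤29, volatility 10.2≤23.6).
P7: not dominated.
P8: not dominated.

P1, P2, P3, P4, P5, P7, P8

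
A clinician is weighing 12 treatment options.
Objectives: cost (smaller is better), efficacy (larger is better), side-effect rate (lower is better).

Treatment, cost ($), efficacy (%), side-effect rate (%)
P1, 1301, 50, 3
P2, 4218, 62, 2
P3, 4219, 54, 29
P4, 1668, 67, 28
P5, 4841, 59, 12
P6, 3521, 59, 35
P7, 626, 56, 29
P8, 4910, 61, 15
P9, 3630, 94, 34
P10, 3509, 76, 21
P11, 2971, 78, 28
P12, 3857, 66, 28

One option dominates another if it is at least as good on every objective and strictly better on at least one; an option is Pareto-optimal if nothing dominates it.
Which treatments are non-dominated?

P1: not dominated.
P2: not dominated (best side-effect rate).
P3: dominated by P2 (cost 4218≤4219, efficacy 62≥54, side-effect rate 2≤29).
P4: not dominated.
P5: dominated by P2 (cost 4218≤4841, efficacy 62≥59, side-effect rate 2≤12).
P6: dominated by P4 (cost 1668≤3521, efficacy 67≥59, side-effect rate 28≤35).
P7: not dominated (best cost).
P8: dominated by P2 (cost 4218≤4910, efficacy 62≥61, side-effect rate 2≤15).
P9: not dominated (best efficacy).
P10: not dominated.
P11: not dominated.
P12: dominated by P4 (cost 1668≤3857, efficacy 67≥66, side-effect rate 28≤28).

P1, P2, P4, P7, P9, P10, P11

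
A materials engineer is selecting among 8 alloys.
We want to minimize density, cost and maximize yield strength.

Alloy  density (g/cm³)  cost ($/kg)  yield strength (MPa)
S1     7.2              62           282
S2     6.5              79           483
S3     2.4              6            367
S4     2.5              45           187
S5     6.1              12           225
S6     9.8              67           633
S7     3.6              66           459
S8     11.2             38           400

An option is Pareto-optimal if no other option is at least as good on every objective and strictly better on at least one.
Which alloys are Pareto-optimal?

S1: dominated by S3 (density 2.4≤7.2, cost 6≤62, yield strength 367≥282).
S2: not dominated.
S3: not dominated (best density).
S4: dominated by S3 (density 2.4≤2.5, cost 6≤45, yield strength 367≥187).
S5: dominated by S3 (density 2.4≤6.1, cost 6≤12, yield strength 367≥225).
S6: not dominated (best yield strength).
S7: not dominated.
S8: not dominated.

S2, S3, S6, S7, S8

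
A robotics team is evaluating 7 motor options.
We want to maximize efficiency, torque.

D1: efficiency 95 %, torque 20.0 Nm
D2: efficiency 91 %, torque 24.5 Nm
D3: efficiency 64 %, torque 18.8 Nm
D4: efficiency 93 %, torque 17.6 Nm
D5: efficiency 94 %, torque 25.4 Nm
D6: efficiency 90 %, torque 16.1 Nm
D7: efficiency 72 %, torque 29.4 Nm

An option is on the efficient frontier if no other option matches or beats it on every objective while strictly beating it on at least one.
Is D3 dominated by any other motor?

Yes

D1 vs D3: efficiency 95≥64, torque 20.0≥18.8 — D1 is at least as good on every objective and strictly better on at least one, so D1 dominates D3.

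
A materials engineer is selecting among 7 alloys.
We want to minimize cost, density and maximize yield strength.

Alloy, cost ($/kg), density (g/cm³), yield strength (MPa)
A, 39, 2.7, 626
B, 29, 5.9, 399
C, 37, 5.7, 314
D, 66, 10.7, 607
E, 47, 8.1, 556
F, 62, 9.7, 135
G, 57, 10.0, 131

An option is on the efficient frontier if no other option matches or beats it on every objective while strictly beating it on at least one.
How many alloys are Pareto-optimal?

3

A: not dominated (best density).
B: not dominated (best cost).
C: not dominated.
D: dominated by A (cost 39≤66, density 2.7≤10.7, yield strength 626≥607).
E: dominated by A (cost 39≤47, density 2.7≤8.1, yield strength 626≥556).
F: dominated by A (cost 39≤62, density 2.7≤9.7, yield strength 626≥135).
G: dominated by A (cost 39≤57, density 2.7≤10.0, yield strength 626≥131).
Pareto-optimal: A, B, C → 3.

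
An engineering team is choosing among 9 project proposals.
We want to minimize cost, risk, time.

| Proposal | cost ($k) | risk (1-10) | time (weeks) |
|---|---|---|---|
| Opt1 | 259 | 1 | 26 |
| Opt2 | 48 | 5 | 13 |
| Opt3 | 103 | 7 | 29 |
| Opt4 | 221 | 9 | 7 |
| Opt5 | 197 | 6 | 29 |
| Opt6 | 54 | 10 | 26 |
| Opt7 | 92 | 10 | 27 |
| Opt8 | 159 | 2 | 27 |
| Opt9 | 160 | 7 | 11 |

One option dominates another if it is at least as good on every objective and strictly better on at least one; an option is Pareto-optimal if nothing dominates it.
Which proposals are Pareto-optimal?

Opt1: not dominated (best risk).
Opt2: not dominated (best cost).
Opt3: dominated by Opt2 (cost 48≤103, risk 5≤7, time 13≤29).
Opt4: not dominated (best time).
Opt5: dominated by Opt2 (cost 48≤197, risk 5≤6, time 13≤29).
Opt6: dominated by Opt2 (cost 48≤54, risk 5≤10, time 13≤26).
Opt7: dominated by Opt2 (cost 48≤92, risk 5≤10, time 13≤27).
Opt8: not dominated.
Opt9: not dominated.

Opt1, Opt2, Opt4, Opt8, Opt9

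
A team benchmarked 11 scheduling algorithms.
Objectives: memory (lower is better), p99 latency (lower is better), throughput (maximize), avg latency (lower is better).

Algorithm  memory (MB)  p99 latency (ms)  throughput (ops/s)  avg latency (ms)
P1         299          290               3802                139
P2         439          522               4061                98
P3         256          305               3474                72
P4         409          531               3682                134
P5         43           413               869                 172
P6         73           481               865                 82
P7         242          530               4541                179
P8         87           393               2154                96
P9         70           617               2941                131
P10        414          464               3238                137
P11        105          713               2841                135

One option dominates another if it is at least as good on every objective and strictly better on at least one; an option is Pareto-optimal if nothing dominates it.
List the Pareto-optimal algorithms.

P1, P2, P3, P4, P5, P6, P7, P8, P9

P1: not dominated (best p99 latency).
P2: not dominated.
P3: not dominated (best avg latency).
P4: not dominated.
P5: not dominated (best memory).
P6: not dominated.
P7: not dominated (best throughput).
P8: not dominated.
P9: not dominated.
P10: dominated by P3 (memory 256≤414, p99 latency 305≤464, throughput 3474≥3238, avg latency 72≤137).
P11: dominated by P9 (memory 70≤105, p99 latency 617≤713, throughput 2941≥2841, avg latency 131≤135).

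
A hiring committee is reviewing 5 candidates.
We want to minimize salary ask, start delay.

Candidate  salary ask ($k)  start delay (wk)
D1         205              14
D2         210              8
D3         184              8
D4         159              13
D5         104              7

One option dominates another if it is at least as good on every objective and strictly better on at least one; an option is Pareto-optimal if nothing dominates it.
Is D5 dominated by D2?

No

D2 vs D5: D2 is worse on salary ask (210 vs 104), so it does not dominate D5.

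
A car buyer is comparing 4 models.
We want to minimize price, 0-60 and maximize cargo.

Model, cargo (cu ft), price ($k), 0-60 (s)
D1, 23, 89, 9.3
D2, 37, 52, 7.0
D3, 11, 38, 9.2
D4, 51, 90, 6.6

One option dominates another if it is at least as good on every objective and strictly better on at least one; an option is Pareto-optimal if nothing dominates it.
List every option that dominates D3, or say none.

D1: worse on price (89 vs 38).
D2: worse on price (52 vs 38).
D4: worse on price (90 vs 38).
No option dominates D3.

none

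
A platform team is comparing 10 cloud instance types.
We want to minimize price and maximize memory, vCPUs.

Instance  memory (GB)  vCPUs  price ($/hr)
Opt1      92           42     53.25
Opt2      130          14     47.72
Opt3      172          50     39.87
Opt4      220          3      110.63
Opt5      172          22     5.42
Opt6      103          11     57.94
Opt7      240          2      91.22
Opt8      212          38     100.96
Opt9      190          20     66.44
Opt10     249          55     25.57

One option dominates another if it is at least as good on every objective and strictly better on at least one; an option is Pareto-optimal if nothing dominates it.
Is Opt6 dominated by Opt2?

Opt2 vs Opt6: memory 130≥103, vCPUs 14≥11, price 47.72≤57.94 — Opt2 is at least as good on every objective with at least one strict improvement.

Yes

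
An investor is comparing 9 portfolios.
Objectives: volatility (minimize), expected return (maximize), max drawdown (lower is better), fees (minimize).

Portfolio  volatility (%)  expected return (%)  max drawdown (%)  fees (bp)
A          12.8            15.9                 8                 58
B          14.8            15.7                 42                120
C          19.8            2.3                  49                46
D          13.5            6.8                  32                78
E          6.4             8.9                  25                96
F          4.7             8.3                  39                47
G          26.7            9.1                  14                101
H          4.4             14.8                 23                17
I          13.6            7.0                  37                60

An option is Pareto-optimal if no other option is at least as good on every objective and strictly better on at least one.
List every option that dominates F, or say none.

H: volatility 4.4≤4.7, expected return 14.8≥8.3, max drawdown 23≤39, fees 17≤47 — dominates F.
Others (A, B, C, D, E, G, I) are each worse than F on at least one objective.

H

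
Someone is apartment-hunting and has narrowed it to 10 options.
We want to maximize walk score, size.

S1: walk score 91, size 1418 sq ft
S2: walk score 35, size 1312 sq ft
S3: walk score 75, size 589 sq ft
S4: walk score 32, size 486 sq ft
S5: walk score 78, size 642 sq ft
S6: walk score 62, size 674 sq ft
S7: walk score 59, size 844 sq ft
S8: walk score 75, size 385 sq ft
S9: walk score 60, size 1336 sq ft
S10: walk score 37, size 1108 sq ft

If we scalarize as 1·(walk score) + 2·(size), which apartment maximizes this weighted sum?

S1: 1·91 + 2·1418 = 2927
S2: 1·35 + 2·1312 = 2659
S3: 1·75 + 2·589 = 1253
S4: 1·32 + 2·486 = 1004
S5: 1·78 + 2·642 = 1362
S6: 1·62 + 2·674 = 1410
S7: 1·59 + 2·844 = 1747
S8: 1·75 + 2·385 = 845
S9: 1·60 + 2·1336 = 2732
S10: 1·37 + 2·1108 = 2253
Highest: S1 at 2927.

S1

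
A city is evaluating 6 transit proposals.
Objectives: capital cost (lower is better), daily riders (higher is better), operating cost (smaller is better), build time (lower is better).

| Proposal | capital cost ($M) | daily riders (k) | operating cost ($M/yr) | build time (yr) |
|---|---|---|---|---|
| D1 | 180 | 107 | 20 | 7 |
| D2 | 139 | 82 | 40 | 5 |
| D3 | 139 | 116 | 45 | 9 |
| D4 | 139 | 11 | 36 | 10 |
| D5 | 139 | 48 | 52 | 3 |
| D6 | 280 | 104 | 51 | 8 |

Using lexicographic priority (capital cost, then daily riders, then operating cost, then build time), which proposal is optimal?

First minimize capital cost: best is 139, kept {D2, D3, D4, D5}.
Then maximize daily riders: best is 116, kept {D3}.

D3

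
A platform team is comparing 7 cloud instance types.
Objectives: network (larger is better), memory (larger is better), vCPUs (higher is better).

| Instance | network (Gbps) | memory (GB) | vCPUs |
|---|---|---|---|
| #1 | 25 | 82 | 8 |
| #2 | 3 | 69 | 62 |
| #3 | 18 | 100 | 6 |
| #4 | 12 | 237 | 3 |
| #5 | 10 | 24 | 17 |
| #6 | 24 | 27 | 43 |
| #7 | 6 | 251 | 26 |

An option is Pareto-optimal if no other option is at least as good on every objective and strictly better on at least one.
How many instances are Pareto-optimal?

6

#1: not dominated (best network).
#2: not dominated (best vCPUs).
#3: not dominated.
#4: not dominated.
#5: dominated by #6 (network 24≥10, memory 27≥24, vCPUs 43≥17).
#6: not dominated.
#7: not dominated (best memory).
Pareto-optimal: #1, #2, #3, #4, #6, #7 → 6.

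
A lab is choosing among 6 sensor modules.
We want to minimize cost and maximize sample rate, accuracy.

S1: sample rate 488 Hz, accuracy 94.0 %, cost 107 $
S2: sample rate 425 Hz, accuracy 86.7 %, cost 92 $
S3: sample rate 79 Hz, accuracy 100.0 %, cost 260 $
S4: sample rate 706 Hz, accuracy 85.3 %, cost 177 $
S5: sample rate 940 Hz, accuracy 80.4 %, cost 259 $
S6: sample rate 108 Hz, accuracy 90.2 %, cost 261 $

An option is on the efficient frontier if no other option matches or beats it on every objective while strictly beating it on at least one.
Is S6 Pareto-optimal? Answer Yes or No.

S1 vs S6: sample rate 488≥108, accuracy 94.0≥90.2, cost 107≤261 — S1 is at least as good on every objective and strictly better on at least one, so S1 dominates S6.

No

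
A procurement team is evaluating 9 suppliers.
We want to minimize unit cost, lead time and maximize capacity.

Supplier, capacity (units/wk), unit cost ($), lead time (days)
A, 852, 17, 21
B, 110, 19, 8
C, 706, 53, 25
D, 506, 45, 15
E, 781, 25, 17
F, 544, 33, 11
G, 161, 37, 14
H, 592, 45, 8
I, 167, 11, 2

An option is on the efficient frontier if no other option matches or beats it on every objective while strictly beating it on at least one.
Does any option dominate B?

I vs B: capacity 167≥110, unit cost 11≤19, lead time 2≤8 — I is at least as good on every objective and strictly better on at least one, so I dominates B.

Yes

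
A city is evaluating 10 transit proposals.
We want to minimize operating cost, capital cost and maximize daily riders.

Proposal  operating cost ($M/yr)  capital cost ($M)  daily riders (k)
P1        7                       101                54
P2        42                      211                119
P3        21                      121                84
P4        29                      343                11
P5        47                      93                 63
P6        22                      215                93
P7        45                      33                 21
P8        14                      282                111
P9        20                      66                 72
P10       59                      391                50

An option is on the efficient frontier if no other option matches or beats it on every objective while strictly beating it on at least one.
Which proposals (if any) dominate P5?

P9: operating cost 20≤47, capital cost 66≤93, daily riders 72≥63 — dominates P5.
Others (P1, P2, P3, P4, P6, P7, P8, P10) are each worse than P5 on at least one objective.

P9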